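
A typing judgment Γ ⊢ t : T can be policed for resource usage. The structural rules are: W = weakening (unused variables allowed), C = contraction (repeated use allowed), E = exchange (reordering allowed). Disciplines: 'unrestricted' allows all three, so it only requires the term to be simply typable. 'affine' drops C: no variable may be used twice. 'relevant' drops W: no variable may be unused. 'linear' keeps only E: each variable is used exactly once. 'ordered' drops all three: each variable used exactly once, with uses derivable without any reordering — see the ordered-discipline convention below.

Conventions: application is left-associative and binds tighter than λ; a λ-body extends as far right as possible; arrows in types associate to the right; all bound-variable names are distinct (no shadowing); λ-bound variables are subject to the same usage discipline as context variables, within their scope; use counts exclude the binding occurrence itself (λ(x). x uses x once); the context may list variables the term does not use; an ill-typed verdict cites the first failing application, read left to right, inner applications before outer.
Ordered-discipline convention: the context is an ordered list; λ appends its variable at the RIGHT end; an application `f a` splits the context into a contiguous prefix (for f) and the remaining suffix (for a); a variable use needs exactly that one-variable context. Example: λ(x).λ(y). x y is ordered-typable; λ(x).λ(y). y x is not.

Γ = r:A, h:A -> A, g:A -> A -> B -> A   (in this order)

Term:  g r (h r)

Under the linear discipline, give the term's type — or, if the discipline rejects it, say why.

not well-typed under linear — r ×2 used more than once (contraction)
counts: r: 2, h: 1, g: 1
uses in reading order: g, r, h, r
typing: the term checks, with type B -> A
per-discipline verdicts: ordered ✗, linear ✗, affine ✗, relevant ✓, unrestricted ✓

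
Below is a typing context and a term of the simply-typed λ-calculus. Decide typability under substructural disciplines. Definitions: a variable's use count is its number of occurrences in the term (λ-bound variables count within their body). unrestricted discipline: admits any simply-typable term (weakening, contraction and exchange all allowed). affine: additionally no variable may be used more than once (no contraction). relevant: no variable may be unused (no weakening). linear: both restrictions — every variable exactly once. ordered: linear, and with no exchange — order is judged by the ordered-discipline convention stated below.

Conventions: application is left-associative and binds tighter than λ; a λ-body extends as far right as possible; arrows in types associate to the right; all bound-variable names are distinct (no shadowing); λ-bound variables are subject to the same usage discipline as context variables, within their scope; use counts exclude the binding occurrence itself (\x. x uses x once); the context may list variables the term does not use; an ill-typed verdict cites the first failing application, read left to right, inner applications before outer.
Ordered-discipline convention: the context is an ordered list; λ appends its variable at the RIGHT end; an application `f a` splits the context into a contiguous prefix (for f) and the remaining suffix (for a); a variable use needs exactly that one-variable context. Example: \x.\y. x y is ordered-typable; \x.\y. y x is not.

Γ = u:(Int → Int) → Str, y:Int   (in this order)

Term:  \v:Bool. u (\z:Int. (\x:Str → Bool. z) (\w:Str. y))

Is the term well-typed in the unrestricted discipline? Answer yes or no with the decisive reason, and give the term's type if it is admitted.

no — a type mismatch blocks all five
counts: u=1, y=1, v (λ-bound)=0, z (λ-bound)=1, x (λ-bound)=0, w (λ-bound)=0
use order (left to right): u, z, y
typing: ill-typed: argument of type Str → Int where Str → Bool is required
per-discipline verdicts: ordered ✗ | linear ✗ | affine ✗ | relevant ✗ | unrestricted ✗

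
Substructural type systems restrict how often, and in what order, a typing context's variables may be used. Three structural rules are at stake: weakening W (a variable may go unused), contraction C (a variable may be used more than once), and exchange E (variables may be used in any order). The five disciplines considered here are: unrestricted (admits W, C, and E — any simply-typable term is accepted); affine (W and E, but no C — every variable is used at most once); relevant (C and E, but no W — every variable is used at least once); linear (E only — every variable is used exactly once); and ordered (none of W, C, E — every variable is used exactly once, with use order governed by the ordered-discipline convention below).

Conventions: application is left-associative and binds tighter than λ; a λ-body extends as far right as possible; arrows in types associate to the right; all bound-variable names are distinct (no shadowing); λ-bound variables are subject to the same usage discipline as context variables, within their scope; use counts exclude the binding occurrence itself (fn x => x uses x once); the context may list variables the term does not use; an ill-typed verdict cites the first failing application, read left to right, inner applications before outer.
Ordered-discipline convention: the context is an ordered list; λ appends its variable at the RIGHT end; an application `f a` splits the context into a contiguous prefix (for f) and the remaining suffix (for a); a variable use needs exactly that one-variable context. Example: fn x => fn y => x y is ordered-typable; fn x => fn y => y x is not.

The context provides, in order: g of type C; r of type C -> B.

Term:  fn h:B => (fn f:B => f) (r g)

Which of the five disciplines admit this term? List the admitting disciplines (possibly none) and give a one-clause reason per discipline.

admitting disciplines: affine, unrestricted
usage: g: 1; r: 1; h (λ-bound): 0; f (λ-bound): 1
order of uses: f, r, g
typing: ✓ — B -> B
ordered: ✗ — unused: h — weakening required
linear: ✗ — unused: h — weakening required
affine: ✓ — no duplicate uses among g, r, h, f
relevant: ✗ — unused: h — weakening required
unrestricted: ✓ — type-checks (B -> B) and nothing is barred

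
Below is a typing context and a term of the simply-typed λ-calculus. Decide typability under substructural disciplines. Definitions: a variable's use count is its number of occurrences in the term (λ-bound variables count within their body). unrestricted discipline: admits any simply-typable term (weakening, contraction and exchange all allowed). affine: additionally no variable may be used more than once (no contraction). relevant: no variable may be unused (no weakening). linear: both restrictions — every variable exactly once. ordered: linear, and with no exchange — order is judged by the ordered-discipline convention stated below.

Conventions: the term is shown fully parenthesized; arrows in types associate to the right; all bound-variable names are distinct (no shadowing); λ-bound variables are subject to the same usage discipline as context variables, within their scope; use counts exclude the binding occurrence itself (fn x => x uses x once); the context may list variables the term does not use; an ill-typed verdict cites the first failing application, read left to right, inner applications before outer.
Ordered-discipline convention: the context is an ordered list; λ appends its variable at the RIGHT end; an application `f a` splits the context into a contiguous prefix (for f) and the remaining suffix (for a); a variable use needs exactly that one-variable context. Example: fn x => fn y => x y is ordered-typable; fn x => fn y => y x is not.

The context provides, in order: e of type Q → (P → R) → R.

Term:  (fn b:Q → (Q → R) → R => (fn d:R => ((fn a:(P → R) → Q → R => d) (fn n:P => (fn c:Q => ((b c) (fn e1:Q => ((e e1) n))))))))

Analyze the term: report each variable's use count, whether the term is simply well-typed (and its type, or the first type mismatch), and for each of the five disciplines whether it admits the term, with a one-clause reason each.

variable uses: e ×1, b (bound) ×1, d (bound) ×1, a (bound) ×0, n (bound) ×1, c (bound) ×1, e1 (bound) ×1
use order (left to right): d, b, c, e, e1, n
typing: ill-typed: argument of type P where P → R is required
ordered ✗ (a type mismatch blocks all five)
linear ✗ (the type mismatch rejects it)
affine ✗ (not simply typable)
relevant ✗ (fails simple typing)
unrestricted ✗ (a type mismatch blocks all five)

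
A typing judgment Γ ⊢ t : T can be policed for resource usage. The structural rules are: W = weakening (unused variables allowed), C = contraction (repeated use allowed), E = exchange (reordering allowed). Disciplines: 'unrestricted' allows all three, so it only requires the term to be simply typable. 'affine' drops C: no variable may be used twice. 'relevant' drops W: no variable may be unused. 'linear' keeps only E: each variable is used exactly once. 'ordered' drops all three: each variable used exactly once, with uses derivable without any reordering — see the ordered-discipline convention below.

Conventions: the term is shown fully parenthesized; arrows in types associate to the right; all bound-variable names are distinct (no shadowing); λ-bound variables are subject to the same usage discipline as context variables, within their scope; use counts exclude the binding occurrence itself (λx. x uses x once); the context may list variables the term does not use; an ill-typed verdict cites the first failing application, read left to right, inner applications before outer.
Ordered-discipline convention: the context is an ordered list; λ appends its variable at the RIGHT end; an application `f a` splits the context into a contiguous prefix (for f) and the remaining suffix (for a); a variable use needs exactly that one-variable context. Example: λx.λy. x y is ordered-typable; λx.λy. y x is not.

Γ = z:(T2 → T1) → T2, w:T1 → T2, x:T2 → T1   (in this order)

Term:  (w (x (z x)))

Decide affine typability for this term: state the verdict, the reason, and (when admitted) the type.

no — uses contraction: x ×2
counts: z=1; w=1; x=2
uses in reading order: w, x, z, x
typing: the term checks, with type T2
across the five disciplines: ordered ✗ | linear ✗ | affine ✗ | relevant ✓ | unrestricted ✓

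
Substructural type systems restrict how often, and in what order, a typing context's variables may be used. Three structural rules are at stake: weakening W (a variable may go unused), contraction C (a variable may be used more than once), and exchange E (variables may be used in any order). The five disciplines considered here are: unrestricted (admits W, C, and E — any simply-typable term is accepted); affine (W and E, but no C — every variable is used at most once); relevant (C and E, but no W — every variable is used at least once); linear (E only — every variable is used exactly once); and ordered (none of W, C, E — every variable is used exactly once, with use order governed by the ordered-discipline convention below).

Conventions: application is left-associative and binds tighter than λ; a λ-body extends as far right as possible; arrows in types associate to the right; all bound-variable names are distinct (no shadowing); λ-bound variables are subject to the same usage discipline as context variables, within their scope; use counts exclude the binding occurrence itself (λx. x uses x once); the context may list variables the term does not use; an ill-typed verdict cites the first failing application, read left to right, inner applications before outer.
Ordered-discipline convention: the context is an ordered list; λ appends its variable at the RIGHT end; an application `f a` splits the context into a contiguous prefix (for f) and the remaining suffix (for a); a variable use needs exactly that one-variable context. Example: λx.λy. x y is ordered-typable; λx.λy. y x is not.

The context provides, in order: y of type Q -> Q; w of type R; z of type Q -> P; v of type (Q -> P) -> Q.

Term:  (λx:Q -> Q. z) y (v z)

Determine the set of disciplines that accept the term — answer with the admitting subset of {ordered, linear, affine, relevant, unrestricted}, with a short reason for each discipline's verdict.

admitting disciplines: unrestricted
variable uses: y: 1, w: 0, z: 2, v: 1, x [bound]: 0
uses in reading order: z, y, v, z
typing: well-typed at P
ordered: ✗, z ×2 used more than once (contraction); unused: w, x — weakening required
linear: ✗, z ×2 used more than once (contraction); unused: w, x — weakening required
affine: ✗, z ×2 used more than once (contraction)
relevant: ✗, unused: w, x — weakening required
unrestricted: ✓, well-typed at P; no restrictions here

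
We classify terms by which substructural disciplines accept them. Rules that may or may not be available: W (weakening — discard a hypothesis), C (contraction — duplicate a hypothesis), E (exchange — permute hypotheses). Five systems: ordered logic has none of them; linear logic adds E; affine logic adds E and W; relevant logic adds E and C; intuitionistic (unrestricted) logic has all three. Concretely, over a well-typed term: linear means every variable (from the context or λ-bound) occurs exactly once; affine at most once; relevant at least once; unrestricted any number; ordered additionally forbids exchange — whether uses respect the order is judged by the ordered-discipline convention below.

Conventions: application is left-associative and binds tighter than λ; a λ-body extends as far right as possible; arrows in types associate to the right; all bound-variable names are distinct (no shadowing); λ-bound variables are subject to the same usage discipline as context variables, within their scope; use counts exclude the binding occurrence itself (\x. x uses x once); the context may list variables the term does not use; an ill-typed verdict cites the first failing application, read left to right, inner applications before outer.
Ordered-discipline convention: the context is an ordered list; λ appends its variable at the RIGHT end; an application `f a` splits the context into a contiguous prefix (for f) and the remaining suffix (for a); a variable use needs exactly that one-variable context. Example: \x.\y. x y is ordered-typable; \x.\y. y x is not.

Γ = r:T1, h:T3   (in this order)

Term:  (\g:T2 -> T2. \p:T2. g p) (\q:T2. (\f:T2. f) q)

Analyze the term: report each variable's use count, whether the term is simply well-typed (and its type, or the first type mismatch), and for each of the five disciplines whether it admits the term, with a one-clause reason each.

use counts: r: 0×, h: 0×, g (λ-bound): 1×, p (λ-bound): 1×, q (λ-bound): 1×, f (λ-bound): 1×
uses in reading order: g, p, f, q
typing: ✓ — T2 -> T2
ordered: ✗ — r, h never used (weakening)
linear: ✗ — r, h never used (weakening)
affine: ✓ — r, h, g, p, q, f: no repeats, contraction unneeded
relevant: ✗ — r, h never used (weakening)
unrestricted: ✓ — simply typable at T2 -> T2; W, C, E all held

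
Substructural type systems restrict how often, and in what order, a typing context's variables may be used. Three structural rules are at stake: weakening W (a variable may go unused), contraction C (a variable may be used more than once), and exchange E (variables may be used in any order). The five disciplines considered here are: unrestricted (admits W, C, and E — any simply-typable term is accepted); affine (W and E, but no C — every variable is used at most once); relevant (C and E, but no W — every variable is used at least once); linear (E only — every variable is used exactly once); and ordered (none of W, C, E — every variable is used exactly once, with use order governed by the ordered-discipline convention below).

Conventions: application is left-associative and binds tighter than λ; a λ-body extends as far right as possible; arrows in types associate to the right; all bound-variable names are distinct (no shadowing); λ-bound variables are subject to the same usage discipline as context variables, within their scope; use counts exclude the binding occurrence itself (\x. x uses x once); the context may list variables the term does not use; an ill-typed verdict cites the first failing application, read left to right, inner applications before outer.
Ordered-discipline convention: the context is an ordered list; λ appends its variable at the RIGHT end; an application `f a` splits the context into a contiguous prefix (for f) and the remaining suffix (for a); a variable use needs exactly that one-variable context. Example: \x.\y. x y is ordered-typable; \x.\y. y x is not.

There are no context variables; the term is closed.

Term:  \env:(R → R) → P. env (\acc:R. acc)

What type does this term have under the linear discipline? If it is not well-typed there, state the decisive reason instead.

term : ((R → R) → P) → P
use counts: env [bound] ×1; acc [bound] ×1
order of uses: env, acc
typing: ✓ — ((R → R) → P) → P
across the five disciplines: ordered ✓; linear ✓; affine ✓; relevant ✓; unrestricted ✓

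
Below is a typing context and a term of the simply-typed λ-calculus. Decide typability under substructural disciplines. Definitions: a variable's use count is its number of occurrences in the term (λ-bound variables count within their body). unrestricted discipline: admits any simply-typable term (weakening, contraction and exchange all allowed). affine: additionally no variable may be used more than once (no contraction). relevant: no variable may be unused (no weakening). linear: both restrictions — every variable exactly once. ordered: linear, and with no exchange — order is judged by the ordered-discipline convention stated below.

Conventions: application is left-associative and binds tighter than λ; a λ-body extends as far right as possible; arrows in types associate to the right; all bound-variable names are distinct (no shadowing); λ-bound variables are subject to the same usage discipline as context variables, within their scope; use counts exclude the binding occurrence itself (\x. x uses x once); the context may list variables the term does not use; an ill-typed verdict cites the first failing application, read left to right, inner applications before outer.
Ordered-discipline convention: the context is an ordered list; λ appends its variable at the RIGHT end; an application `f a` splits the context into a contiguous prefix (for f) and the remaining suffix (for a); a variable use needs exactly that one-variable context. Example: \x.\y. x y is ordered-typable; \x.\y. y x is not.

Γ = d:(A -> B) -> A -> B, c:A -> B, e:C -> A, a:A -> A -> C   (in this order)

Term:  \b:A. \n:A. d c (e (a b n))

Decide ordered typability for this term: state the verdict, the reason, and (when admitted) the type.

yes — single-use (d, c, e, a, b, n), ordered derivation ok; term : A -> A -> B
variable uses: d: 1×, c: 1×, e: 1×, a: 1×, b [bound]: 1×, n [bound]: 1×
order of uses: d, c, e, a, b, n
typing: ✓ — A -> A -> B
summary: ordered ✓ | linear ✓ | affine ✓ | relevant ✓ | unrestricted ✓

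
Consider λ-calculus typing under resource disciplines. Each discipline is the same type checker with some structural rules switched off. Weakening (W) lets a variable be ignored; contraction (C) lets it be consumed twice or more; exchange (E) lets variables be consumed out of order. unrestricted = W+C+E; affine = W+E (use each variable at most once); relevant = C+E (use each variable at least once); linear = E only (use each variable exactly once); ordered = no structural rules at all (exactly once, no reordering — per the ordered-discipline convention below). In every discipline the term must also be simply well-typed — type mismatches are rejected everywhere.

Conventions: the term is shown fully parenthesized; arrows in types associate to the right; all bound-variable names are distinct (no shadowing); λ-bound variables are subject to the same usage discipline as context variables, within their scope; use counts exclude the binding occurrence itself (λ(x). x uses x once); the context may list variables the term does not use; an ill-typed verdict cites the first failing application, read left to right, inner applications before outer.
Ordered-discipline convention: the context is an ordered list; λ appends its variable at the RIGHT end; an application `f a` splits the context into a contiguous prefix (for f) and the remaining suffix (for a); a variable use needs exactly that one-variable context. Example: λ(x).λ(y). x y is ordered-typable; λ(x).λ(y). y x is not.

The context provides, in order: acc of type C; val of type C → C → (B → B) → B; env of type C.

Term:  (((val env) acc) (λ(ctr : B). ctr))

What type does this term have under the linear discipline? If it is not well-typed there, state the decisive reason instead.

term : B
usage: acc=1, val=1, env=1, ctr [bound]=1
order of uses: val, env, acc, ctr
typing: the term checks, with type B
summary: ordered ✗; linear ✓; affine ✓; relevant ✓; unrestricted ✓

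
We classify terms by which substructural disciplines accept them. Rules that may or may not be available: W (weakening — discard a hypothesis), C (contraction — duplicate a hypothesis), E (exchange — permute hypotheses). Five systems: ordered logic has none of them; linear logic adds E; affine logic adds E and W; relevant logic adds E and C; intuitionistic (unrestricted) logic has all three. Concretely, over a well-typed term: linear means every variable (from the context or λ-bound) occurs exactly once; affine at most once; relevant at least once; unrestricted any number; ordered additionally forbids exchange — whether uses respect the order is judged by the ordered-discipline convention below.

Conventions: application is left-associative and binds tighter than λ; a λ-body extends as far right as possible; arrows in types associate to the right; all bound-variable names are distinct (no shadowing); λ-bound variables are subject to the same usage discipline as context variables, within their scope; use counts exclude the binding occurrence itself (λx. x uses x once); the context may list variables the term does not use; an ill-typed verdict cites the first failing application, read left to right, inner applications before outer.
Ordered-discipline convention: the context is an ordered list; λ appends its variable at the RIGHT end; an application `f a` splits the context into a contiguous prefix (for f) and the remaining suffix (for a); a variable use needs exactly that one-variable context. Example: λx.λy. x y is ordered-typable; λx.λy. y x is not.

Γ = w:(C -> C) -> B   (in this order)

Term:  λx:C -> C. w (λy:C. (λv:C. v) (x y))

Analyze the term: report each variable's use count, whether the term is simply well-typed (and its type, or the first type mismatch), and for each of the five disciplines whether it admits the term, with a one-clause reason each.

use counts: w: 1; x (bound): 1; y (bound): 1; v (bound): 1
left-to-right use order: w, v, x, y
typing: well-typed at (C -> C) -> B
ordered: ✓ — w, x, y, v: once each, no exchange needed
linear: ✓ — single use per variable (w, x, y, v)
affine: ✓ — no duplicate uses among w, x, y, v
relevant: ✓ — none of w, x, y, v goes unused
unrestricted: ✓ — typability at (C -> C) -> B is all that's needed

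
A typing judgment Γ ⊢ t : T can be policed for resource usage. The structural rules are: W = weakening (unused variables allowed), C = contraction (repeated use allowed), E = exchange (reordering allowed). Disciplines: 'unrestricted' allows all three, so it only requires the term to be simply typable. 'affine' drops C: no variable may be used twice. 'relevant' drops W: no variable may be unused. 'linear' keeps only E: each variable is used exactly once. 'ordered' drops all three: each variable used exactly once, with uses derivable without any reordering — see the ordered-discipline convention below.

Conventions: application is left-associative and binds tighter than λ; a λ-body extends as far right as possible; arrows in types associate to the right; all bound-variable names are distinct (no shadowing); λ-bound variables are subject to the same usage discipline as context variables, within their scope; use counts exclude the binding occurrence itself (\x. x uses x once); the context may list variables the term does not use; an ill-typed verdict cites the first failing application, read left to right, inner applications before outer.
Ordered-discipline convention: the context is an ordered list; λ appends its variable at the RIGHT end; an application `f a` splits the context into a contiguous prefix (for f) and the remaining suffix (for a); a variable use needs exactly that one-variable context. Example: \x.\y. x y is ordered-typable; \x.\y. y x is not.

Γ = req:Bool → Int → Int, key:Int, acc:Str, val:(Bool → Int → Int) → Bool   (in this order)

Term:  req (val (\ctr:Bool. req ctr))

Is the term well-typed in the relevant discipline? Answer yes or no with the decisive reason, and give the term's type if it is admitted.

no — key, acc never used (weakening)
use counts: req=2; key=0; acc=0; val=1; ctr (λ-bound)=1
uses in reading order: req, val, req, ctr
typing: well-typed — term : Int → Int
per-discipline verdicts: ordered ✗ | linear ✗ | affine ✗ | relevant ✗ | unrestricted ✓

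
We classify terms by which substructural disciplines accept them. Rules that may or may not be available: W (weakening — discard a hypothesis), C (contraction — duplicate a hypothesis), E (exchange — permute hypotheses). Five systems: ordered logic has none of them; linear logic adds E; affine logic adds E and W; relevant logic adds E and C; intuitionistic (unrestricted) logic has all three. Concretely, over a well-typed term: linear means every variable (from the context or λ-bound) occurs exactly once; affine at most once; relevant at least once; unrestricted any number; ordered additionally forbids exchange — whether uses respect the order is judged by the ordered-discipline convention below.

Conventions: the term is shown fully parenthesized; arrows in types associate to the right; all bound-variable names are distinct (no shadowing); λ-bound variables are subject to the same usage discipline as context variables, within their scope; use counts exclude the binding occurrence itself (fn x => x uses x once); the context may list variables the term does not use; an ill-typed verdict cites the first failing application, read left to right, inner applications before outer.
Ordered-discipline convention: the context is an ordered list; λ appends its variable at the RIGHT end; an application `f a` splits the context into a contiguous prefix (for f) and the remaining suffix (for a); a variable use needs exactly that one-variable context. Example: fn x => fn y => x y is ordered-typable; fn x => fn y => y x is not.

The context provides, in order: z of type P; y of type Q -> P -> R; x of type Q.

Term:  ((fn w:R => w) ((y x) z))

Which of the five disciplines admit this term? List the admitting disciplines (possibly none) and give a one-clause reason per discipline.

admitting disciplines: linear, affine, relevant, unrestricted
use counts: z=1, y=1, x=1, w [bound]=1
order of uses: w, y, x, z
typing: the term checks, with type R
ordered ✗ (needs exchange: uses follow w, y, x, z)
linear ✓ (single use per variable (z, y, x, w))
affine ✓ (no duplicate uses among z, y, x, w)
relevant ✓ (none of z, y, x, w goes unused)
unrestricted ✓ (simply typable at R; W, C, E all held)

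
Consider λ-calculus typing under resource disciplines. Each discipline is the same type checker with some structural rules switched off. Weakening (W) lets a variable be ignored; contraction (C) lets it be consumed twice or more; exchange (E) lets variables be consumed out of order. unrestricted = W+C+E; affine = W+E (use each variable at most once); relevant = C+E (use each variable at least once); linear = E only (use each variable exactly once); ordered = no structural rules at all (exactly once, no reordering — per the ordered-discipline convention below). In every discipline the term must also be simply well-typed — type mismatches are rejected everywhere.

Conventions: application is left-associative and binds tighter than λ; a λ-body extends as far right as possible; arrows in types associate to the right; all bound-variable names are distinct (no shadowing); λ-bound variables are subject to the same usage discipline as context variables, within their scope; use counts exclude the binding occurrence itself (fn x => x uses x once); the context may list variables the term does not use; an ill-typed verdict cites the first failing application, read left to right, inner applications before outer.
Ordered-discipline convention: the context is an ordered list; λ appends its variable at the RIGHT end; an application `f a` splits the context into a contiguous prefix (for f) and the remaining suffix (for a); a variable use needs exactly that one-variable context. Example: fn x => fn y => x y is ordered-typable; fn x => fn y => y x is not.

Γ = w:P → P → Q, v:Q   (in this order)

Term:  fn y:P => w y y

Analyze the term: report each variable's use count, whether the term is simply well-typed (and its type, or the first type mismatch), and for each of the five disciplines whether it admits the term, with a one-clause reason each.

counts: w ×1, v ×0, y (bound) ×2
uses in reading order: w, y, y
typing: the term checks, with type P → Q
ordered: ✗ — uses contraction: y ×2; v never used (weakening)
linear: ✗ — uses contraction: y ×2; v never used (weakening)
affine: ✗ — uses contraction: y ×2
relevant: ✗ — v never used (weakening)
unrestricted: ✓ — simply typable at P → Q; W, C, E all held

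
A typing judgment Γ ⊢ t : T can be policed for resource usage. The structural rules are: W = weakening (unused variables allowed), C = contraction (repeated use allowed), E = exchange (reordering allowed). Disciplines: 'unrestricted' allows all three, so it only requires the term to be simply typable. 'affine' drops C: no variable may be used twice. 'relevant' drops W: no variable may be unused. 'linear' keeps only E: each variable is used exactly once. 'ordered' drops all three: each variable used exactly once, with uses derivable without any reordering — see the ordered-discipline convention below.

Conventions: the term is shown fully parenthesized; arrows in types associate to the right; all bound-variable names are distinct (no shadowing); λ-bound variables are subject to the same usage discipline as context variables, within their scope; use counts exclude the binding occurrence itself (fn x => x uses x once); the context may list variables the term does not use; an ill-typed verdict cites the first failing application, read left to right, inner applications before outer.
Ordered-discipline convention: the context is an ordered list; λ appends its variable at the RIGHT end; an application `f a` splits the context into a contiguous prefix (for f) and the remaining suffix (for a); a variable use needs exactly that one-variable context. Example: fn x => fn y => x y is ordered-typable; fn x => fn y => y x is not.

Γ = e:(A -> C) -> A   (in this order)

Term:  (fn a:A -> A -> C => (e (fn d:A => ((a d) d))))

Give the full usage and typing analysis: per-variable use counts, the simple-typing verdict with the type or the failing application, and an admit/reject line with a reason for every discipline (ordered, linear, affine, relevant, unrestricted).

variable uses: e: 1; a (bound): 1; d (bound): 2
use order (left to right): e, a, d, d
typing: the term checks, with type (A -> A -> C) -> A
ordered: ✗, repeated use of d ×2
linear: ✗, repeated use of d ×2
affine: ✗, repeated use of d ×2
relevant: ✓, at least one use each (e, a, d)
unrestricted: ✓, well-typed at (A -> A -> C) -> A; no restrictions here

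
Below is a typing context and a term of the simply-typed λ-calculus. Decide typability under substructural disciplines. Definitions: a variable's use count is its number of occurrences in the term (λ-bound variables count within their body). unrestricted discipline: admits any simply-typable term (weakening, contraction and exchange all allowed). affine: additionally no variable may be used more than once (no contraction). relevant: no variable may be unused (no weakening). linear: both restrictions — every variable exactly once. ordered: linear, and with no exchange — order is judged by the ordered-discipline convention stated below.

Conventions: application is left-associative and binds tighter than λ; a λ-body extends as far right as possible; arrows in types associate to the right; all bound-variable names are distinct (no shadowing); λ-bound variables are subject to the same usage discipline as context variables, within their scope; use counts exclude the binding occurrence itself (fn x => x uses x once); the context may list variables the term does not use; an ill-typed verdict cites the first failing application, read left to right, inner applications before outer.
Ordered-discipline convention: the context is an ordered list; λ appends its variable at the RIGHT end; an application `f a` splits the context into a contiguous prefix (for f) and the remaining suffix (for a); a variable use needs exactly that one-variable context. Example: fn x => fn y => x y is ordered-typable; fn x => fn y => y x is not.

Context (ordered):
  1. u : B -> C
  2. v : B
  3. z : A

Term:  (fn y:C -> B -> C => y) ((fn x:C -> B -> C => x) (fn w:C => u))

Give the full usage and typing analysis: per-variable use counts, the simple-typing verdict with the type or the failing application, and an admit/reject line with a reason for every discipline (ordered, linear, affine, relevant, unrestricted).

counts: u=1, v=0, z=0, y (bound)=1, x (bound)=1, w (bound)=0
order of uses: y, x, u
typing: well-typed — term : C -> B -> C
ordered: ✗, v, z, w never used (weakening)
linear: ✗, v, z, w never used (weakening)
affine: ✓, u, v, z, y, x, w: no repeats, contraction unneeded
relevant: ✗, v, z, w never used (weakening)
unrestricted: ✓, typability at C -> B -> C is all that's needed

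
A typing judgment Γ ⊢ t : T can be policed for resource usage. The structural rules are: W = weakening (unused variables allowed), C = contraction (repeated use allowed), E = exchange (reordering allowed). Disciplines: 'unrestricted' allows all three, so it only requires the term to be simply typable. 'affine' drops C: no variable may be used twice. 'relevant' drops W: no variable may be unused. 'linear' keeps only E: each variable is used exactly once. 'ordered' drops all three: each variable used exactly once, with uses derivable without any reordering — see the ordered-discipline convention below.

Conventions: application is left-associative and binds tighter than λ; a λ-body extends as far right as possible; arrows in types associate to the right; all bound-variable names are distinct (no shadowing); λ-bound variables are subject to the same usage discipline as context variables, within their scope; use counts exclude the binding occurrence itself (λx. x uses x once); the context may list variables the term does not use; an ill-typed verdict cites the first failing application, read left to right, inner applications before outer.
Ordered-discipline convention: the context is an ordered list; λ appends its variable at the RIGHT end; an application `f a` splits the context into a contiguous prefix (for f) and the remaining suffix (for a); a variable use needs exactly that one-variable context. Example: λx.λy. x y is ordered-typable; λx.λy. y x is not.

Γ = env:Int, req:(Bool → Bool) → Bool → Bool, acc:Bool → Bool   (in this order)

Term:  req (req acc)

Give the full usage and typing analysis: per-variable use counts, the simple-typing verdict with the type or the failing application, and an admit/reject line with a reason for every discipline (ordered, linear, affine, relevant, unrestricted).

usage: env ×0, req ×2, acc ×1
left-to-right use order: req, req, acc
typing: well-typed — term : Bool → Bool
ordered: ✗, req ×2 used more than once (contraction); env left unused
linear: ✗, req ×2 used more than once (contraction); env left unused
affine: ✗, req ×2 used more than once (contraction)
relevant: ✗, env left unused
unrestricted: ✓, type-checks (Bool → Bool) and nothing is barred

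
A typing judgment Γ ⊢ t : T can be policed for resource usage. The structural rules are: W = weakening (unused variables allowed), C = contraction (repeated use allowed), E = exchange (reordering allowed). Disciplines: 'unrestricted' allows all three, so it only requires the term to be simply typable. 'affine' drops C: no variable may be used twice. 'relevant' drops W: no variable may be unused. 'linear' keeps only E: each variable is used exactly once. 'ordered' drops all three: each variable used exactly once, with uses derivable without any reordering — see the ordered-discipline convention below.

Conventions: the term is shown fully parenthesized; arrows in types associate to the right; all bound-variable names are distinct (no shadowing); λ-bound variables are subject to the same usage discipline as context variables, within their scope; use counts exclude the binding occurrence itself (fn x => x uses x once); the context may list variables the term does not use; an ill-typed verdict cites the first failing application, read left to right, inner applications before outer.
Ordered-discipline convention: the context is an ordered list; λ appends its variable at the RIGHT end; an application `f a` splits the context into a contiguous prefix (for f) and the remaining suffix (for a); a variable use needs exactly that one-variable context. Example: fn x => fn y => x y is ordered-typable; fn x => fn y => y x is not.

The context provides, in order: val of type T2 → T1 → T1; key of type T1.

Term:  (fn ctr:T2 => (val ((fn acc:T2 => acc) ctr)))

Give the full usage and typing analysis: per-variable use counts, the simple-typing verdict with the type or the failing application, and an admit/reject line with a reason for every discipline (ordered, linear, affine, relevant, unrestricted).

use counts: val ×1, key ×0, ctr (λ-bound) ×1, acc (λ-bound) ×1
left-to-right use order: val, acc, ctr
typing: the term checks, with type T2 → T1 → T1
ordered ✗ (key left unused)
linear ✗ (key left unused)
affine ✓ (val, key, ctr, acc: no repeats, contraction unneeded)
relevant ✗ (key left unused)
unrestricted ✓ (simply typable at T2 → T1 → T1; W, C, E all held)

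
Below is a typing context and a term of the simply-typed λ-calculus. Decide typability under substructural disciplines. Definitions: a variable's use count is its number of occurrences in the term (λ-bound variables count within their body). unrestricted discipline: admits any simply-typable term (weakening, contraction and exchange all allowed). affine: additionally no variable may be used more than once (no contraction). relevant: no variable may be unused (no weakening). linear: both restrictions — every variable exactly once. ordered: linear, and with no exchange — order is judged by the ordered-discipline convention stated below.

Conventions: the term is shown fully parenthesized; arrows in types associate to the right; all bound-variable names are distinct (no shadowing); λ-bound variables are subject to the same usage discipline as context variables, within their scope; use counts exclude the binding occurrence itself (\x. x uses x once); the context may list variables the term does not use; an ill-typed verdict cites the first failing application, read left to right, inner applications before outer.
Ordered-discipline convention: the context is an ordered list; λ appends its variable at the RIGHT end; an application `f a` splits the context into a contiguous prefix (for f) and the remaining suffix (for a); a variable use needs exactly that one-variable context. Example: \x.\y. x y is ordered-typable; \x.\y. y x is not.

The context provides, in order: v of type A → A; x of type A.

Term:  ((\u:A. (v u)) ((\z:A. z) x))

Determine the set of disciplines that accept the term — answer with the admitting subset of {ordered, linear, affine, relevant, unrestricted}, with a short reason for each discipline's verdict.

admitted in: ordered, linear, affine, relevant, unrestricted
variable uses: v=1; x=1; u (bound)=1; z (bound)=1
order of uses: v, u, z, x
typing: the term checks, with type A
ordered: ✓ — one use each (v, x, u, z); ordered split holds
linear: ✓ — v, x, u, z: one use apiece
affine: ✓ — v, x, u, z: no repeats, contraction unneeded
relevant: ✓ — none of v, x, u, z goes unused
unrestricted: ✓ — type-checks (A) and nothing is barred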